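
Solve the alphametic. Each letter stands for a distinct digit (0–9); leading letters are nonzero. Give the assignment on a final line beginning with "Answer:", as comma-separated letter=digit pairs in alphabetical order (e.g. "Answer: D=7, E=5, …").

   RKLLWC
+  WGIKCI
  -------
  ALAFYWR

Step 1. [col 1: C + I ≡ R (mod 10)] C=9 is one option consistent with column 1 (C + I ≡ R (mod 10), carry-in 0) — take it. So C=9.
Step 2. [col 1: C + I ≡ R (mod 10)] I=8 is one option consistent with column 1 (C + I ≡ R (mod 10), carry-in 0) — take it, so I=8.
Step 3. [col 1: C + I ≡ R (mod 10)] column 1 reads C+I+carry(0)=R with C=9, I=8; with digits 8,9 already taken and all letters distinct, the only value for R is 7 ⇒ R=7.
Step 4. [A] A is the leading digit of a 7-digit sum of two 6-digit numbers; the final carry is exactly 1, so A=1.
Step 5. [col 2: W + C ≡ W (mod 10)] column 2 (W + C ≡ W (mod 10), carry-in 1) doesn't pin W yet; pick W=5 and continue, so W=5.
Step 6. [col 3: L + K ≡ Y (mod 10)] L=3 is one option consistent with column 3 (L + K ≡ Y (mod 10), carry-in 1) — take it. So L=3.
Step 7. [col 3: L + K ≡ Y (mod 10)] no forcing yet in column 3 (carry-in 1); K=6 is free and consistent — try it, so K=6.
Step 8. [col 3: L + K ≡ Y (mod 10)] from column 3 (L=3, K=6, carry-in 1, digits 1,3,5,6,7,8,9 already taken and all letters distinct): Y must equal 0 ⇒ Y=0.
Step 9. [col 4: L + I ≡ F (mod 10)] column 4: given L=3, I=8, carry-in 1, and digits 0,1,3,5,6,7,8,9 already taken and all letters distinct, L+I≡F (mod 10) forces F=2. So F=2.
Step 10. [col 5: K + G ≡ A (mod 10)] column 5: given K=6, A=1, carry-in 1, and digits 0,1,2,3,5,6,7,8,9 already taken and all letters distinct, K+G≡A (mod 10) forces G=4 ⇒ G=4.

Answer: A=1, C=9, F=2, G=4, I=8, K=6, L=3, R=7, W=5, Y=0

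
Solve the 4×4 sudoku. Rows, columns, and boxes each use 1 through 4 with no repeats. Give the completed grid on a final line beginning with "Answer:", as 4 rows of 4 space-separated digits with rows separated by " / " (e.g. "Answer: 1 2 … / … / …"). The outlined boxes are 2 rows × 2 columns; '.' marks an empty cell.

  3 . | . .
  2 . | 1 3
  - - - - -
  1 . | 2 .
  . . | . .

Step 1. [r3c4∈{4}] nothing but 4 survives at r3c4 ⇒ r3c4=4.
Step 2. [r4c2∈{2,3,4}] r4c2 is the only open cell in row 4 admitting 2. So r4c2=2.
Step 3. [r2c2∈{4}] r2c2's peers cover all but 4, so r2c2=4.
Step 4. [r1c3∈{4}] r1c3 is down to just 4. So r1c3=4.
Step 5. [r4c4∈{1}] only 1 remains possible at r4c4. So r4c4=1.
Step 6. [r1c4∈{2}] nothing but 2 survives at r1c4, so r1c4=2.
Step 7. [r4c1∈{4}] nothing but 4 survives at r4c1, so r4c1=4.
Step 8. [r3c2∈{3}] r3c2 is down to just 3, so r3c2=3.
Step 9. [r1c2∈{1}] nothing but 1 survives at r1c2 ⇒ r1c2=1.
Step 10. [r4c3∈{3}] only 3 remains possible at r4c3 ⇒ r4c3=3.

Answer: 3 1 4 2 / 2 4 1 3 / 1 3 2 4 / 4 2 3 1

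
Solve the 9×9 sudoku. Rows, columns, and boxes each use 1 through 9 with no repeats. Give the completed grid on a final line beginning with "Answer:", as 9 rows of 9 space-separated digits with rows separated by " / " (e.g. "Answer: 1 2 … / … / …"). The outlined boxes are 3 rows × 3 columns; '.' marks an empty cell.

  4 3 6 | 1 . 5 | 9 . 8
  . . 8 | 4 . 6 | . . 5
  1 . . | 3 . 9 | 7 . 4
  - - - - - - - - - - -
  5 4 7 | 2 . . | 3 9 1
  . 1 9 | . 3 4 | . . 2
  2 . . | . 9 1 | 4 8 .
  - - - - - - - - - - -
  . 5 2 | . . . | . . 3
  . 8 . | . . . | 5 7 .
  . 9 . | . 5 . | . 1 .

Step 1. [r9c9∈{6}] only 6 remains possible at r9c9. So r9c9=6.
Step 2. [r5c4∈{5,6,7,8}] across row 5, 7 lands solely at r5c4. So r5c4=7.
Step 3. [r9c4∈{8}] r9c4's peers cover all but 8 ⇒ r9c4=8.
Step 4. [r1c8∈{2}] r1c8 is down to just 2, so r1c8=2.
Step 5. [r4c5∈{6,8}] across row 4, 6 lands solely at r4c5, so r4c5=6.
Step 6. [r7c6∈{7}] only 7 remains possible at r7c6, so r7c6=7.
Step 7. [r8c3∈{1,3,4}] across col 3, 1 lands solely at r8c3, so r8c3=1.
Step 8. [r2c2∈{2,7}] in col 2, 7 fits only at r2c2, so r2c2=7.
Step 9. [r7c1∈{6}] r7c1 is down to just 6. So r7c1=6.
Step 10. [r8c1∈{3}] nothing but 3 survives at r8c1. So r8c1=3.
Step 11. [r8c5∈{2,4}] in row 8, 4 fits only at r8c5. So r8c5=4.
Step 12. [r8c4∈{6,9}] in row 8, 6 fits only at r8c4 ⇒ r8c4=6.
Step 13. [r2c5∈{2}] only 2 remains possible at r2c5 ⇒ r2c5=2.
Step 14. [r5c7∈{6}] r5c7's peers cover all but 6 ⇒ r5c7=6.
Step 15. [r8c6∈{2}] only 2 remains possible at r8c6, so r8c6=2.
Step 16. [r6c2∈{6}] r6c2 has the single candidate 6, so r6c2=6.
Step 17. [r2c7∈{1}] nothing but 1 survives at r2c7, so r2c7=1.
Step 18. [r3c3∈{5}] nothing but 5 survives at r3c3, so r3c3=5.
Step 19. [r9c7∈{2}] only 2 remains possible at r9c7, so r9c7=2.
Step 20. [r3c2∈{2}] nothing but 2 survives at r3c2 ⇒ r3c2=2.
Step 21. [r2c1∈{9}] r2c1 has the single candidate 9, so r2c1=9.
Step 22. [r9c3∈{4}] only 4 remains possible at r9c3, so r9c3=4.
Step 23. [r1c5∈{7}] r1c5's peers cover all but 7 ⇒ r1c5=7.
Step 24. [r6c9∈{7}] nothing but 7 survives at r6c9, so r6c9=7.
Step 25. [r7c8∈{4}] nothing but 4 survives at r7c8, so r7c8=4.
Step 26. [r5c1∈{8}] nothing but 8 survives at r5c1. So r5c1=8.
Step 27. [r9c1∈{7}] r9c1 is down to just 7. So r9c1=7.
Step 28. [r7c5∈{1}] r7c5's peers cover all but 1 ⇒ r7c5=1.
Step 29. [r5c8∈{5}] r5c8's peers cover all but 5, so r5c8=5.
Step 30. [r6c4∈{5}] r6c4 has the single candidate 5 ⇒ r6c4=5.
Step 31. [r9c6∈{3}] nothing but 3 survives at r9c6, so r9c6=3.
Step 32. [r7c7∈{8}] r7c7 is down to just 8, so r7c7=8.
Step 33. [r4c6∈{8}] nothing but 8 survives at r4c6, so r4c6=8.
Step 34. [r6c3∈{3}] nothing but 3 survives at r6c3 ⇒ r6c3=3.
Step 35. [r8c9∈{9}] nothing but 9 survives at r8c9. So r8c9=9.
Step 36. [r3c8∈{6}] nothing but 6 survives at r3c8, so r3c8=6.
Step 37. [r2c8∈{3}] nothing but 3 survives at r2c8 ⇒ r2c8=3.
Step 38. [r3c5∈{8}] r3c5 has the single candidate 8 ⇒ r3c5=8.
Step 39. [r7c4∈{9}] r7c4's peers cover all but 9. So r7c4=9.

Answer: 4 3 6 1 7 5 9 2 8 / 9 7 8 4 2 6 1 3 5 / 1 2 5 3 8 9 7 6 4 / 5 4 7 2 6 8 3 9 1 / 8 1 9 7 3 4 6 5 2 / 2 6 3 5 9 1 4 8 7 / 6 5 2 9 1 7 8 4 3 / 3 8 1 6 4 2 5 7 9 / 7 9 4 8 5 3 2 1 6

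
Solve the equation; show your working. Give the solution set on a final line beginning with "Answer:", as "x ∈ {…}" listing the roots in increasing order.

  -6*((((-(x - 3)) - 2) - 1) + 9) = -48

Step 1. [-6*((((-(x - 3)) - 2) - 1) + 9) = -48] divide by the outer -6 ⇒ div: (((-(x - 3)) - 2) - 1) + 9 = 8.
Step 2. [(((-(x - 3)) - 2) - 1) + 9 = 8] the outer +9 inverts by subtracting 9. So sub: ((-(x - 3)) - 2) - 1 = -1.
Step 3. [((-(x - 3)) - 2) - 1 = -1] -1 is outermost — add 1 both sides. So sub: (-(x - 3)) - 2 = 0.
Step 4. [(-(x - 3)) - 2 = 0] peel the -2: add 2 from each side ⇒ sub: -(x - 3) = 2.
Step 5. [-(x - 3) = 2] LHS negated; negate both sides. So neg: x - 3 = -2.
Step 6. [x - 3 = -2] the outer -3 inverts by adding 3, so sub: x = 1.

Answer: x ∈ {1}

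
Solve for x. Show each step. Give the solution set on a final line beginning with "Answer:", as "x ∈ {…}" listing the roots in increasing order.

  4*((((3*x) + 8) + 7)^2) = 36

Step 1. [4*((((3*x) + 8) + 7)^2) = 36] leading coefficient 4: divide by 4, so div: (((3*x) + 8) + 7)^2 = 9.
Step 2. [(((3*x) + 8) + 7)^2 = 9] √ both sides: 9 ≥ 0 gives two branches. So sqrt: ((3*x) + 8) + 7 = 3 or -3.
Step 3. [((3*x) + 8) + 7 = 3 or -3] the outer +7 inverts by subtracting 7 ⇒ sub: (3*x) + 8 = -4 or -10.
Step 4. [(3*x) + 8 = -4 or -10] the outer +8 inverts by subtracting 8. So sub: 3*x = -12 or -18.
Step 5. [3*x = -12 or -18] leading coefficient 3: divide by 3. So div: x = -4 or -6.

Answer: x ∈ {-6, -4}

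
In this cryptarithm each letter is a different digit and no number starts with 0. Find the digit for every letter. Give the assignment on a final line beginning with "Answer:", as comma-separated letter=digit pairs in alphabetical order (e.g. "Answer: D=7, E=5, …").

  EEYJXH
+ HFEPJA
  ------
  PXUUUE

Step 1. [col 1: H + A ≡ E (mod 10)] no forcing yet in column 1 (carry-in 0); E=5 is free and consistent — try it ⇒ E=5.
Step 2. [col 1: H + A ≡ E (mod 10)] no forcing yet in column 1 (carry-in 0); A=2 is free and consistent — try it, so A=2.
Step 3. [col 1: H + A ≡ E (mod 10)] in column 1 we have H+A≡E with carry-in 0; given A=2, E=5 and digits 2,5 already taken and all letters distinct, that pins H to 3, so H=3.
Step 4. [col 2: X + J ≡ U (mod 10)] U=6 is one option consistent with column 2 (X + J ≡ U (mod 10), carry-in 0) — take it, so U=6.
Step 5. [col 2: X + J ≡ U (mod 10)] no forcing yet in column 2 (carry-in 0); X=9 is free and consistent — try it, so X=9.
Step 6. [col 2: X + J ≡ U (mod 10)] column 2 reads X+J+carry(0)=U with X=9, U=6; with digits 2,3,5,6,9 already taken and all letters distinct, the only value for J is 7, so J=7.
Step 7. [col 3: J + P ≡ U (mod 10)] column 3 reads J+P+carry(1)=U with J=7, U=6; with digits 2,3,5,6,7,9 already taken and all letters distinct, the only value for P is 8, so P=8.
Step 8. [col 4: Y + E ≡ U (mod 10)] column 4: given E=5, U=6, carry-in 1, and digits 2,3,5,6,7,8,9 already taken and all letters distinct, Y+E≡U (mod 10) forces Y=0 ⇒ Y=0.
Step 9. [col 5: E + F ≡ X (mod 10)] in column 5 we have E+F≡X with carry-in 0; given E=5, X=9 and digits 0,2,3,5,6,7,8,9 already taken and all letters distinct, that pins F to 4 ⇒ F=4.

Answer: A=2, E=5, F=4, H=3, J=7, P=8, U=6, X=9, Y=0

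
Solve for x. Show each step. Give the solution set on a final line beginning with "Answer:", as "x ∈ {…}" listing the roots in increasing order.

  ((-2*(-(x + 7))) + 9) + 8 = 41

Step 1. [((-2*(-(x + 7))) + 9) + 8 = 41] +8 is outermost — subtract 8 both sides, so sub: (-2*(-(x + 7))) + 9 = 33.
Step 2. [(-2*(-(x + 7))) + 9 = 33] subtract 9: x sits inside (… + 9). So sub: -2*(-(x + 7)) = 24.
Step 3. [-2*(-(x + 7)) = 24] -2 out front; divide by -2 ⇒ div: -(x + 7) = -12.
Step 4. [-(x + 7) = -12] LHS negated; negate both sides, so neg: x + 7 = 12.
Step 5. [x + 7 = 12] subtract 7: x sits inside (… + 7) ⇒ sub: x = 5.

Answer: x ∈ {5}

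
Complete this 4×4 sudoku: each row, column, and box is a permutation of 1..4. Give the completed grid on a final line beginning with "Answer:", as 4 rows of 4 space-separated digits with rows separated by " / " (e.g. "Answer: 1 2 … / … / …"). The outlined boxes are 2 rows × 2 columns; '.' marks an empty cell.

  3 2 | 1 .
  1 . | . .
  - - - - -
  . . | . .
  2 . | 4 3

Step 1. [r3c4∈{1,2}] col 4 places 1 nowhere but r3c4. So r3c4=1.
Step 2. [r2c2∈{4}] r2c2's peers cover all but 4. So r2c2=4.
Step 3. [r3c3∈{2}] r3c3 has the single candidate 2, so r3c3=2.
Step 4. [r3c2∈{3}] nothing but 3 survives at r3c2. So r3c2=3.
Step 5. [r2c3∈{3}] r2c3 is down to just 3. So r2c3=3.
Step 6. [r4c2∈{1}] r4c2's peers cover all but 1 ⇒ r4c2=1.
Step 7. [r2c4∈{2}] nothing but 2 survives at r2c4 ⇒ r2c4=2.
Step 8. [r1c4∈{4}] only 4 remains possible at r1c4. So r1c4=4.
Step 9. [r3c1∈{4}] r3c1 is down to just 4. So r3c1=4.

Answer: 3 2 1 4 / 1 4 3 2 / 4 3 2 1 / 2 1 4 3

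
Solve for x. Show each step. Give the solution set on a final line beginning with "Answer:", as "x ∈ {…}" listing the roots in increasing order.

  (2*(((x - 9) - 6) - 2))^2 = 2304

Step 1. [(2*(((x - 9) - 6) - 2))^2 = 2304] 2304 ≥ 0, LHS is (·)² — take ±√, so sqrt: 2*(((x - 9) - 6) - 2) = 48 or -48.
Step 2. [2*(((x - 9) - 6) - 2) = 48 or -48] divide by the outer 2, so div: ((x - 9) - 6) - 2 = 24 or -24.
Step 3. [((x - 9) - 6) - 2 = 24 or -24] 2 comes off first (add 2) ⇒ sub: (x - 9) - 6 = 26 or -22.
Step 4. [(x - 9) - 6 = 26 or -22] the outer -6 inverts by adding 6 ⇒ sub: x - 9 = 32 or -16.
Step 5. [x - 9 = 32 or -16] peel the -9: add 9 from each side ⇒ sub: x = 41 or -7.

Answer: x ∈ {-7, 41}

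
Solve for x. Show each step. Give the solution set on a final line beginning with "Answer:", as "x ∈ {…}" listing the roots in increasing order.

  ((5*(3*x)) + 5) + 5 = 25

Step 1. [((5*(3*x)) + 5) + 5 = 25] the outer +5 inverts by subtracting 5 ⇒ sub: (5*(3*x)) + 5 = 20.
Step 2. [(5*(3*x)) + 5 = 20] 5 | LHS and 5 | 20: pull 5 out ⇒ factor: (3*x) + 1 = 4.
Step 3. [(3*x) + 1 = 4] the outer +1 inverts by subtracting 1 ⇒ sub: 3*x = 3.
Step 4. [3*x = 3] leading coefficient 3: divide by 3, so div: x = 1.

Answer: x ∈ {1}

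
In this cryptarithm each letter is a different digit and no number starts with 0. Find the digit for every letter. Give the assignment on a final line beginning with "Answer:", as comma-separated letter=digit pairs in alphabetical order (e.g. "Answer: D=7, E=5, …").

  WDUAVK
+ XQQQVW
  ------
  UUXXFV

Step 1. [col 1: K + W ≡ V (mod 10)] V=2 is one option consistent with column 1 (K + W ≡ V (mod 10), carry-in 0) — take it ⇒ V=2.
Step 2. [col 1: K + W ≡ V (mod 10)] W=3 is one option consistent with column 1 (K + W ≡ V (mod 10), carry-in 0) — take it ⇒ W=3.
Step 3. [col 1: K + W ≡ V (mod 10)] column 1 reads K+W+carry(0)=V with W=3, V=2; with digits 2,3 already taken and all letters distinct, the only value for K is 9. So K=9.
Step 4. [col 2: V + V ≡ F (mod 10)] from column 2 (V=2, carry-in 1, digits 2,3,9 already taken and all letters distinct): F must equal 5, so F=5.
Step 5. [col 3: A + Q ≡ X (mod 10)] several values work for X in column 3 (A + Q ≡ X (mod 10), carry-in 0); try X=4 ⇒ X=4.
Step 6. [col 3: A + Q ≡ X (mod 10)] no forcing yet in column 3 (carry-in 0); A=8 is free and consistent — try it. So A=8.
Step 7. [col 3: A + Q ≡ X (mod 10)] column 3 reads A+Q+carry(0)=X with A=8, X=4; with digits 2,3,4,5,8,9 already taken and all letters distinct, the only value for Q is 6. So Q=6.
Step 8. [col 4: U + Q ≡ X (mod 10)] column 4 reads U+Q+carry(1)=X with Q=6, X=4; with digits 2,3,4,5,6,8,9 already taken and all letters distinct, the only value for U is 7. So U=7.
Step 9. [col 5: D + Q ≡ U (mod 10)] column 5: given Q=6, U=7, carry-in 1, and digits 2,3,4,5,6,7,8,9 already taken and all letters distinct, D+Q≡U (mod 10) forces D=0. So D=0.

Answer: A=8, D=0, F=5, K=9, Q=6, U=7, V=2, W=3, X=4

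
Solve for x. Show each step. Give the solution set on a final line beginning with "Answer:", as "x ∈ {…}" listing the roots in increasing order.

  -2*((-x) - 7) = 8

Step 1. [-2*((-x) - 7) = 8] leading coefficient -2: divide by -2. So div: (-x) - 7 = -4.
Step 2. [(-x) - 7 = -4] 7 comes off first (add 7). So sub: -x = 3.
Step 3. [-x = 3] flip signs both sides ⇒ neg: x = -3.

Answer: x ∈ {-3}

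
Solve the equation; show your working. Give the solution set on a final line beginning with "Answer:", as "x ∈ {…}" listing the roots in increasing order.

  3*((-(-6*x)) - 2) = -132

Step 1. [3*((-(-6*x)) - 2) = -132] 3 out front; divide by 3 ⇒ div: (-(-6*x)) - 2 = -44.
Step 2. [(-(-6*x)) - 2 = -44] the outer -2 inverts by adding 2. So sub: -(-6*x) = -42.
Step 3. [-(-6*x) = -42] flip signs both sides, so neg: -6*x = 42.
Step 4. [-6*x = 42] -6 out front; divide by -6, so div: x = -7.

Answer: x ∈ {-7}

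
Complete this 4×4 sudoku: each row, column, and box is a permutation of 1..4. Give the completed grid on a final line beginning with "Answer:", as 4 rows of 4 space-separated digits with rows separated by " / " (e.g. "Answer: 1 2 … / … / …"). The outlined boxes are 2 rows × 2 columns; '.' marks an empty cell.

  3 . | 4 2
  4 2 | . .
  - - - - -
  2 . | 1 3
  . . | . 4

Step 1. [r4c2∈{1,3}] across row 4, 3 lands solely at r4c2. So r4c2=3.
Step 2. [r1c2∈{1}] r1c2 has the single candidate 1, so r1c2=1.
Step 3. [r4c3∈{2}] nothing but 2 survives at r4c3 ⇒ r4c3=2.
Step 4. [r3c2∈{4}] nothing but 4 survives at r3c2. So r3c2=4.
Step 5. [r4c1∈{1}] only 1 remains possible at r4c1. So r4c1=1.
Step 6. [r2c4∈{1}] r2c4 is down to just 1, so r2c4=1.
Step 7. [r2c3∈{3}] only 3 remains possible at r2c3. So r2c3=3.

Answer: 3 1 4 2 / 4 2 3 1 / 2 4 1 3 / 1 3 2 4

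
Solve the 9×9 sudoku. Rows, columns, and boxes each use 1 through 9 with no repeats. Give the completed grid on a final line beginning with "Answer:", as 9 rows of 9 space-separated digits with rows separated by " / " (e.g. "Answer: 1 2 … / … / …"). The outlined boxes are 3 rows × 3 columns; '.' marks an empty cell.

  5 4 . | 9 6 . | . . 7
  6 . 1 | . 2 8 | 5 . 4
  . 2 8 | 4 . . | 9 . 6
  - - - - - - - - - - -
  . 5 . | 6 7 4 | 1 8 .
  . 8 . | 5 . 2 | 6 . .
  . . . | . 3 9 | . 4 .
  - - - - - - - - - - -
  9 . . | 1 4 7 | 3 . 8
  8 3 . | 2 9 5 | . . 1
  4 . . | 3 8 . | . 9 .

Step 1. [r7c2∈{6}] r7c2's peers cover all but 6 ⇒ r7c2=6.
Step 2. [r8c3∈{7}] r8c3 has the single candidate 7 ⇒ r8c3=7.
Step 3. [r1c3∈{3}] r1c3 has the single candidate 3 ⇒ r1c3=3.
Step 4. [r5c8∈{3,7}] 7 has one home in col 8: r5c8 ⇒ r5c8=7.
Step 5. [r6c7∈{2}] nothing but 2 survives at r6c7. So r6c7=2.
Step 6. [r9c9∈{2,5}] across col 9, 2 lands solely at r9c9, so r9c9=2.
Step 7. [r1c6∈{1}] nothing but 1 survives at r1c6 ⇒ r1c6=1.
Step 8. [r7c3∈{2,5}] r7c3 is the only open cell in row 7 admitting 2. So r7c3=2.
Step 9. [r3c1∈{7}] r3c1's peers cover all but 7. So r3c1=7.
Step 10. [r4c3∈{9}] nothing but 9 survives at r4c3 ⇒ r4c3=9.
Step 11. [r4c9∈{3}] r4c9's peers cover all but 3. So r4c9=3.
Step 12. [r6c1∈{1}] r6c1 has the single candidate 1, so r6c1=1.
Step 13. [r3c8∈{1,3}] row 3 places 1 nowhere but r3c8 ⇒ r3c8=1.
Step 14. [r9c2∈{1}] r9c2's peers cover all but 1. So r9c2=1.
Step 15. [r7c8∈{5}] only 5 remains possible at r7c8 ⇒ r7c8=5.
Step 16. [r2c4∈{7}] r2c4's peers cover all but 7. So r2c4=7.
Step 17. [r8c7∈{4}] only 4 remains possible at r8c7, so r8c7=4.
Step 18. [r9c7∈{7}] r9c7's peers cover all but 7. So r9c7=7.
Step 19. [r2c2∈{9}] r2c2 is down to just 9. So r2c2=9.
Step 20. [r3c5∈{5}] nothing but 5 survives at r3c5 ⇒ r3c5=5.
Step 21. [r2c8∈{3}] r2c8 is down to just 3, so r2c8=3.
Step 22. [r6c4∈{8}] r6c4's peers cover all but 8, so r6c4=8.
Step 23. [r6c9∈{5}] r6c9's peers cover all but 5. So r6c9=5.
Step 24. [r9c6∈{6}] r9c6 is down to just 6. So r9c6=6.
Step 25. [r3c6∈{3}] r3c6 is down to just 3 ⇒ r3c6=3.
Step 26. [r5c1∈{3}] r5c1 has the single candidate 3, so r5c1=3.
Step 27. [r5c3∈{4}] r5c3's peers cover all but 4. So r5c3=4.
Step 28. [r6c2∈{7}] r6c2's peers cover all but 7. So r6c2=7.
Step 29. [r8c8∈{6}] only 6 remains possible at r8c8. So r8c8=6.
Step 30. [r6c3∈{6}] r6c3 is down to just 6, so r6c3=6.
Step 31. [r5c9∈{9}] nothing but 9 survives at r5c9, so r5c9=9.
Step 32. [r4c1∈{2}] only 2 remains possible at r4c1, so r4c1=2.
Step 33. [r1c8∈{2}] nothing but 2 survives at r1c8. So r1c8=2.
Step 34. [r5c5∈{1}] r5c5 has the single candidate 1, so r5c5=1.
Step 35. [r9c3∈{5}] only 5 remains possible at r9c3 ⇒ r9c3=5.
Step 36. [r1c7∈{8}] nothing but 8 survives at r1c7. So r1c7=8.

Answer: 5 4 3 9 6 1 8 2 7 / 6 9 1 7 2 8 5 3 4 / 7 2 8 4 5 3 9 1 6 / 2 5 9 6 7 4 1 8 3 / 3 8 4 5 1 2 6 7 9 / 1 7 6 8 3 9 2 4 5 / 9 6 2 1 4 7 3 5 8 / 8 3 7 2 9 5 4 6 1 / 4 1 5 3 8 6 7 9 2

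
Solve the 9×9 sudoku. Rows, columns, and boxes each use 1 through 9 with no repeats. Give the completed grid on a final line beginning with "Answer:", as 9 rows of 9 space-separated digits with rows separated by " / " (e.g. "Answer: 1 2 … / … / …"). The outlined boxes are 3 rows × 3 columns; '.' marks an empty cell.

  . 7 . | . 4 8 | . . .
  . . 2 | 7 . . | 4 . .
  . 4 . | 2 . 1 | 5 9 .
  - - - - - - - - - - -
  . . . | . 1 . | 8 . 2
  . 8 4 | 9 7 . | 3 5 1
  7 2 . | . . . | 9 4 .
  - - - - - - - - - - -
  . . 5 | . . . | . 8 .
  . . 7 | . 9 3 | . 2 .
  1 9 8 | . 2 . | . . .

Step 1. [r7c5∈{6}] r7c5 has the single candidate 6, so r7c5=6.
Step 2. [r5c1∈{6}] only 6 remains possible at r5c1 ⇒ r5c1=6.
Step 3. [r6c9∈{6}] r6c9's peers cover all but 6, so r6c9=6.
Step 4. [r1c9∈{3}] r1c9 is down to just 3. So r1c9=3.
Step 5. [r6c6∈{5}] r6c6 has the single candidate 5. So r6c6=5.
Step 6. [r2c2∈{1,3,5,6}] in col 2, 1 fits only at r2c2, so r2c2=1.
Step 7. [r3c5∈{3}] only 3 remains possible at r3c5. So r3c5=3.
Step 8. [r2c1∈{3,5,8,9}] r2c1 is the only open cell in row 2 admitting 3 ⇒ r2c1=3.
Step 9. [r2c8∈{6}] r2c8's peers cover all but 6. So r2c8=6.
Step 10. [r8c4∈{1,4,5,8}] r8c4 is the only open cell in row 8 admitting 8. So r8c4=8.
Step 11. [r1c1∈{5,9}] r1c1 is the only open cell in box 1 admitting 5. So r1c1=5.
Step 12. [r3c9∈{7,8}] r3c9 is the only open cell in row 3 admitting 7. So r3c9=7.
Step 13. [r8c7∈{1,6}] row 8 places 1 nowhere but r8c7. So r8c7=1.
Step 14. [r7c7∈{7}] r7c7 has the single candidate 7. So r7c7=7.
Step 15. [r7c6∈{4}] r7c6's peers cover all but 4 ⇒ r7c6=4.
Step 16. [r4c4∈{3,4,6}] r4c4 is the only open cell in row 4 admitting 4, so r4c4=4.
Step 17. [r8c9∈{4,5}] across row 8, 5 lands solely at r8c9 ⇒ r8c9=5.
Step 18. [r1c3∈{6,9}] in row 1, 9 fits only at r1c3. So r1c3=9.
Step 19. [r4c3∈{3}] r4c3 is down to just 3 ⇒ r4c3=3.
Step 20. [r4c1∈{9}] r4c1's peers cover all but 9. So r4c1=9.
Step 21. [r2c5∈{5}] only 5 remains possible at r2c5, so r2c5=5.
Step 22. [r6c4∈{3}] nothing but 3 survives at r6c4 ⇒ r6c4=3.
Step 23. [r6c3∈{1}] only 1 remains possible at r6c3. So r6c3=1.
Step 24. [r4c6∈{6}] only 6 remains possible at r4c6, so r4c6=6.
Step 25. [r6c5∈{8}] r6c5's peers cover all but 8 ⇒ r6c5=8.
Step 26. [r3c1∈{8}] nothing but 8 survives at r3c1, so r3c1=8.
Step 27. [r9c4∈{5}] r9c4 has the single candidate 5, so r9c4=5.
Step 28. [r4c8∈{7}] only 7 remains possible at r4c8, so r4c8=7.
Step 29. [r9c6∈{7}] only 7 remains possible at r9c6 ⇒ r9c6=7.
Step 30. [r7c2∈{3}] nothing but 3 survives at r7c2. So r7c2=3.
Step 31. [r9c7∈{6}] r9c7 has the single candidate 6. So r9c7=6.
Step 32. [r1c7∈{2}] r1c7 has the single candidate 2 ⇒ r1c7=2.
Step 33. [r3c3∈{6}] nothing but 6 survives at r3c3 ⇒ r3c3=6.
Step 34. [r9c9∈{4}] r9c9's peers cover all but 4. So r9c9=4.
Step 35. [r1c4∈{6}] only 6 remains possible at r1c4 ⇒ r1c4=6.
Step 36. [r8c2∈{6}] r8c2 is down to just 6. So r8c2=6.
Step 37. [r7c4∈{1}] only 1 remains possible at r7c4. So r7c4=1.
Step 38. [r4c2∈{5}] only 5 remains possible at r4c2, so r4c2=5.
Step 39. [r2c6∈{9}] nothing but 9 survives at r2c6. So r2c6=9.
Step 40. [r7c1∈{2}] r7c1 is down to just 2. So r7c1=2.
Step 41. [r5c6∈{2}] r5c6 has the single candidate 2. So r5c6=2.
Step 42. [r1c8∈{1}] nothing but 1 survives at r1c8 ⇒ r1c8=1.
Step 43. [r2c9∈{8}] only 8 remains possible at r2c9. So r2c9=8.
Step 44. [r9c8∈{3}] r9c8's peers cover all but 3, so r9c8=3.
Step 45. [r8c1∈{4}] r8c1 has the single candidate 4 ⇒ r8c1=4.
Step 46. [r7c9∈{9}] r7c9 has the single candidate 9 ⇒ r7c9=9.

Answer: 5 7 9 6 4 8 2 1 3 / 3 1 2 7 5 9 4 6 8 / 8 4 6 2 3 1 5 9 7 / 9 5 3 4 1 6 8 7 2 / 6 8 4 9 7 2 3 5 1 / 7 2 1 3 8 5 9 4 6 / 2 3 5 1 6 4 7 8 9 / 4 6 7 8 9 3 1 2 5 / 1 9 8 5 2 7 6 3 4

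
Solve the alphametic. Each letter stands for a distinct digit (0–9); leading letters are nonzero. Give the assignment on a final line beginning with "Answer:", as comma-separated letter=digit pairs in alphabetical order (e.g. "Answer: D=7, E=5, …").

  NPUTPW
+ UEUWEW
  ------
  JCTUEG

Step 1. [col 1: W + W ≡ G (mod 10)] several values work for W in column 1 (W + W ≡ G (mod 10), carry-in 0); try W=5. So W=5.
Step 2. [col 1: W + W ≡ G (mod 10)] column 1 reads W+W+carry(0)=G with W=5; with digits 5 already taken and all letters distinct, the only value for G is 0, so G=0.
Step 3. [col 2: P + E ≡ E (mod 10)] column 2 reads P+E+carry(1)=E with nothing yet; with digits 0,5 already taken and all letters distinct, the only value for P is 9 ⇒ P=9.
Step 4. [col 2: P + E ≡ E (mod 10)] no forcing yet in column 2 (carry-in 1); E=2 is free and consistent — try it. So E=2.
Step 5. [col 3: T + W ≡ U (mod 10)] no forcing yet in column 3 (carry-in 1); T=7 is free and consistent — try it ⇒ T=7.
Step 6. [col 3: T + W ≡ U (mod 10)] in column 3 we have T+W≡U with carry-in 1; given T=7, W=5 and digits 0,2,5,7,9 already taken and all letters distinct, that pins U to 3, so U=3.
Step 7. [col 5: P + E ≡ C (mod 10)] from column 5 (P=9, E=2, carry-in 0, digits 0,2,3,5,7,9 already taken and all letters distinct): C must equal 1. So C=1.
Step 8. [col 6: N + U ≡ J (mod 10)] in column 6 we have N+U≡J with carry-in 1; given U=3 and digits 0,1,2,3,5,7,9 already taken and all letters distinct, that pins J to 8. So J=8.
Step 9. [col 6: N + U ≡ J (mod 10)] column 6 reads N+U+carry(1)=J with U=3, J=8; with digits 0,1,2,3,5,7,8,9 already taken and all letters distinct, the only value for N is 4 ⇒ N=4.

Answer: C=1, E=2, G=0, J=8, N=4, P=9, T=7, U=3, W=5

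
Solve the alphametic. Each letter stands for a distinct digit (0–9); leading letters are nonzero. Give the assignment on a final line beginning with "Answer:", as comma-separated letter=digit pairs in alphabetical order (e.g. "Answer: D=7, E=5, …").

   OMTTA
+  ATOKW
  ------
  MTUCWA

Step 1. [col 1: A + W ≡ A (mod 10)] from column 1 (nothing yet, carry-in 0, all letters distinct, none taken yet): W must equal 0. So W=0.
Step 2. [col 1: A + W ≡ A (mod 10)] A=8 is one option consistent with column 1 (A + W ≡ A (mod 10), carry-in 0) — take it. So A=8.
Step 3. [col 2: T + K ≡ W (mod 10)] several values work for T in column 2 (T + K ≡ W (mod 10), carry-in 0); try T=3 ⇒ T=3.
Step 4. [col 2: T + K ≡ W (mod 10)] column 2: given T=3, W=0, carry-in 0, and digits 0,3,8 already taken and all letters distinct, T+K≡W (mod 10) forces K=7, so K=7.
Step 5. [col 3: T + O ≡ C (mod 10)] no forcing yet in column 3 (carry-in 1); C=9 is free and consistent — try it. So C=9.
Step 6. [M] adding two 5-digit numbers gives at most 5+1 digits, and here it does — M is that final carry and must be 1 ⇒ M=1.
Step 7. [col 3: T + O ≡ C (mod 10)] from column 3 (T=3, C=9, carry-in 1, digits 0,1,3,7,8,9 already taken and all letters distinct): O must equal 5 ⇒ O=5.
Step 8. [col 4: M + T ≡ U (mod 10)] in column 4 we have M+T≡U with carry-in 0; given M=1, T=3 and digits 0,1,3,5,7,8,9 already taken and all letters distinct, that pins U to 4, so U=4.

Answer: A=8, C=9, K=7, M=1, O=5, T=3, U=4, W=0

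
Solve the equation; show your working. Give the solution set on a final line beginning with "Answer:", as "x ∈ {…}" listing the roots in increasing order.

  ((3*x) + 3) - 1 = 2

Step 1. [((3*x) + 3) - 1 = 2] the outer -1 inverts by adding 1 ⇒ sub: (3*x) + 3 = 3.
Step 2. [(3*x) + 3 = 3] 3 | LHS and 3 | 3: pull 3 out, so factor: x + 1 = 1.
Step 3. [x + 1 = 1] 1 comes off first (subtract 1), so sub: x = 0.

Answer: x ∈ {0}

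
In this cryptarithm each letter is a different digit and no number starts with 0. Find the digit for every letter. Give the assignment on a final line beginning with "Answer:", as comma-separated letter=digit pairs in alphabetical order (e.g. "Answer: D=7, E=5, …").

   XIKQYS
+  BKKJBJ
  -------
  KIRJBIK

Step 1. [col 1: S + J ≡ K (mod 10)] column 1 (S + J ≡ K (mod 10), carry-in 0) doesn't pin K yet; pick K=1 and continue, so K=1.
Step 2. [col 1: S + J ≡ K (mod 10)] several values work for S in column 1 (S + J ≡ K (mod 10), carry-in 0); try S=9, so S=9.
Step 3. [col 1: S + J ≡ K (mod 10)] in column 1 we have S+J≡K with carry-in 0; given S=9, K=1 and digits 1,9 already taken and all letters distinct, that pins J to 2, so J=2.
Step 4. [col 2: Y + B ≡ I (mod 10)] no forcing yet in column 2 (carry-in 1); Y=7 is free and consistent — try it ⇒ Y=7.
Step 5. [col 2: Y + B ≡ I (mod 10)] I=4 is one option consistent with column 2 (Y + B ≡ I (mod 10), carry-in 1) — take it ⇒ I=4.
Step 6. [col 2: Y + B ≡ I (mod 10)] in column 2 we have Y+B≡I with carry-in 1; given Y=7, I=4 and digits 1,2,4,7,9 already taken and all letters distinct, that pins B to 6 ⇒ B=6.
Step 7. [col 3: Q + J ≡ B (mod 10)] column 3: given J=2, B=6, carry-in 1, and digits 1,2,4,6,7,9 already taken and all letters distinct, Q+J≡B (mod 10) forces Q=3 ⇒ Q=3.
Step 8. [col 5: I + K ≡ R (mod 10)] column 5: given I=4, K=1, carry-in 0, and digits 1,2,3,4,6,7,9 already taken and all letters distinct, I+K≡R (mod 10) forces R=5, so R=5.
Step 9. [col 6: X + B ≡ I (mod 10)] in column 6 we have X+B≡I with carry-in 0; given B=6, I=4 and digits 1,2,3,4,5,6,7,9 already taken and all letters distinct, that pins X to 8 ⇒ X=8.

Answer: B=6, I=4, J=2, K=1, Q=3, R=5, S=9, X=8, Y=7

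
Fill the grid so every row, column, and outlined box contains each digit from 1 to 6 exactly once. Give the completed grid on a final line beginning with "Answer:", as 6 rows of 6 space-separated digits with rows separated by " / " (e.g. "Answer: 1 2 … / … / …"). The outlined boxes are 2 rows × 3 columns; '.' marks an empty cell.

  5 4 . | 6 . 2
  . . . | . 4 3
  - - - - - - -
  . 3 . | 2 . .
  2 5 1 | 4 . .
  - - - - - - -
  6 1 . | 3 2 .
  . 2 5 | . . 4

Step 1. [r3c3∈{4,6}] box 3 places 6 nowhere but r3c3 ⇒ r3c3=6.
Step 2. [r1c5∈{1}] only 1 remains possible at r1c5, so r1c5=1.
Step 3. [r3c6∈{1,5}] 1 has one home in row 3: r3c6. So r3c6=1.
Step 4. [r6c5∈{6}] nothing but 6 survives at r6c5 ⇒ r6c5=6.
Step 5. [r2c1∈{1}] r2c1's peers cover all but 1 ⇒ r2c1=1.
Step 6. [r1c3∈{3}] r1c3 has the single candidate 3, so r1c3=3.
Step 7. [r2c4∈{5}] r2c4 has the single candidate 5, so r2c4=5.
Step 8. [r3c5∈{5}] r3c5 is down to just 5, so r3c5=5.
Step 9. [r2c3∈{2}] r2c3 has the single candidate 2. So r2c3=2.
Step 10. [r6c1∈{3}] nothing but 3 survives at r6c1 ⇒ r6c1=3.
Step 11. [r4c6∈{6}] r4c6 is down to just 6, so r4c6=6.
Step 12. [r5c6∈{5}] r5c6 has the single candidate 5 ⇒ r5c6=5.
Step 13. [r3c1∈{4}] only 4 remains possible at r3c1 ⇒ r3c1=4.
Step 14. [r6c4∈{1}] nothing but 1 survives at r6c4. So r6c4=1.
Step 15. [r5c3∈{4}] r5c3's peers cover all but 4 ⇒ r5c3=4.
Step 16. [r4c5∈{3}] r4c5 has the single candidate 3. So r4c5=3.
Step 17. [r2c2∈{6}] nothing but 6 survives at r2c2, so r2c2=6.

Answer: 5 4 3 6 1 2 / 1 6 2 5 4 3 / 4 3 6 2 5 1 / 2 5 1 4 3 6 / 6 1 4 3 2 5 / 3 2 5 1 6 4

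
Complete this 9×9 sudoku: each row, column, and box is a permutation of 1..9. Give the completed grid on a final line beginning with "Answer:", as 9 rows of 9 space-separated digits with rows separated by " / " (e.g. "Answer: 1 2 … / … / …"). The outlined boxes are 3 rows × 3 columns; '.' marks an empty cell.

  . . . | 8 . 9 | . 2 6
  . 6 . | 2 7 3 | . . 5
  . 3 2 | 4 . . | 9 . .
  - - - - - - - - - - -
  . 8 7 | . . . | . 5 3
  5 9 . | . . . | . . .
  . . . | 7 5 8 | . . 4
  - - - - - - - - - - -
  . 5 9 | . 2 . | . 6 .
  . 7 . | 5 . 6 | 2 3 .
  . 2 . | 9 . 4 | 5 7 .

Step 1. [r1c5∈{1}] only 1 remains possible at r1c5. So r1c5=1.
Step 2. [r2c8∈{1,4,8}] col 8 places 4 nowhere but r2c8. So r2c8=4.
Step 3. [r6c2∈{1}] nothing but 1 survives at r6c2, so r6c2=1.
Step 4. [r8c5∈{8}] r8c5's peers cover all but 8. So r8c5=8.
Step 5. [r6c7∈{6}] r6c7 is down to just 6, so r6c7=6.
Step 6. [r4c7∈{1}] only 1 remains possible at r4c7, so r4c7=1.
Step 7. [r2c7∈{8}] nothing but 8 survives at r2c7. So r2c7=8.
Step 8. [r9c3∈{1,3,6,8}] 8 has one home in col 3: r9c3. So r9c3=8.
Step 9. [r5c3∈{3,4,6}] r5c3 is the only open cell in col 3 admitting 6 ⇒ r5c3=6.
Step 10. [r4c1∈{2,4}] box 4 places 4 nowhere but r4c1 ⇒ r4c1=4.
Step 11. [r8c1∈{1}] r8c1's peers cover all but 1, so r8c1=1.
Step 12. [r5c9∈{2,7,8}] col 9 places 2 nowhere but r5c9. So r5c9=2.
Step 13. [r7c1∈{3}] nothing but 3 survives at r7c1. So r7c1=3.
Step 14. [r7c4∈{1}] r7c4 is down to just 1. So r7c4=1.
Step 15. [r3c9∈{1,7}] r3c9 is the only open cell in col 9 admitting 7. So r3c9=7.
Step 16. [r8c3∈{4}] r8c3 has the single candidate 4, so r8c3=4.
Step 17. [r5c5∈{3,4}] across row 5, 4 lands solely at r5c5. So r5c5=4.
Step 18. [r4c5∈{6,9}] r4c5 is the only open cell in row 4 admitting 9, so r4c5=9.
Step 19. [r5c4∈{3}] nothing but 3 survives at r5c4. So r5c4=3.
Step 20. [r9c5∈{3}] only 3 remains possible at r9c5. So r9c5=3.
Step 21. [r2c3∈{1}] nothing but 1 survives at r2c3, so r2c3=1.
Step 22. [r1c3∈{5}] r1c3's peers cover all but 5 ⇒ r1c3=5.
Step 23. [r6c3∈{3}] r6c3 has the single candidate 3. So r6c3=3.
Step 24. [r7c6∈{7}] nothing but 7 survives at r7c6 ⇒ r7c6=7.
Step 25. [r9c9∈{1}] only 1 remains possible at r9c9 ⇒ r9c9=1.
Step 26. [r8c9∈{9}] only 9 remains possible at r8c9, so r8c9=9.
Step 27. [r3c1∈{8}] r3c1 is down to just 8. So r3c1=8.
Step 28. [r4c4∈{6}] r4c4's peers cover all but 6, so r4c4=6.
Step 29. [r2c1∈{9}] r2c1 is down to just 9, so r2c1=9.
Step 30. [r6c8∈{9}] r6c8 has the single candidate 9. So r6c8=9.
Step 31. [r3c6∈{5}] r3c6 is down to just 5 ⇒ r3c6=5.
Step 32. [r5c6∈{1}] nothing but 1 survives at r5c6. So r5c6=1.
Step 33. [r4c6∈{2}] r4c6 has the single candidate 2. So r4c6=2.
Step 34. [r1c1∈{7}] r1c1 is down to just 7. So r1c1=7.
Step 35. [r3c5∈{6}] r3c5's peers cover all but 6, so r3c5=6.
Step 36. [r1c7∈{3}] r1c7's peers cover all but 3 ⇒ r1c7=3.
Step 37. [r7c7∈{4}] r7c7 has the single candidate 4, so r7c7=4.
Step 38. [r5c7∈{7}] r5c7 is down to just 7 ⇒ r5c7=7.
Step 39. [r7c9∈{8}] r7c9 has the single candidate 8. So r7c9=8.
Step 40. [r3c8∈{1}] r3c8 has the single candidate 1. So r3c8=1.
Step 41. [r9c1∈{6}] r9c1 has the single candidate 6 ⇒ r9c1=6.
Step 42. [r1c2∈{4}] only 4 remains possible at r1c2. So r1c2=4.
Step 43. [r6c1∈{2}] r6c1 has the single candidate 2 ⇒ r6c1=2.
Step 44. [r5c8∈{8}] r5c8 is down to just 8 ⇒ r5c8=8.

Answer: 7 4 5 8 1 9 3 2 6 / 9 6 1 2 7 3 8 4 5 / 8 3 2 4 6 5 9 1 7 / 4 8 7 6 9 2 1 5 3 / 5 9 6 3 4 1 7 8 2 / 2 1 3 7 5 8 6 9 4 / 3 5 9 1 2 7 4 6 8 / 1 7 4 5 8 6 2 3 9 / 6 2 8 9 3 4 5 7 1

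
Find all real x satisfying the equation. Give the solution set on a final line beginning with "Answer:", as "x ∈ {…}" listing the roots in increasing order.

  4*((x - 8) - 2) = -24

Step 1. [4*((x - 8) - 2) = -24] 4·(inner) — divide through by 4 ⇒ div: (x - 8) - 2 = -6.
Step 2. [(x - 8) - 2 = -6] the outer -2 inverts by adding 2. So sub: x - 8 = -4.
Step 3. [x - 8 = -4] the outer -8 inverts by adding 8. So sub: x = 4.

Answer: x ∈ {4}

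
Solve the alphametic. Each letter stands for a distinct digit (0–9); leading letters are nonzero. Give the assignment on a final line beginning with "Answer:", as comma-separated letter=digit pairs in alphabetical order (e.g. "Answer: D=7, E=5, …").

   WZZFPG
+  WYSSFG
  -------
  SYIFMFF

Step 1. [S] S is the leading digit of a 7-digit sum of two 6-digit numbers; the final carry is exactly 1. So S=1.
Step 2. [col 1: G + G ≡ F (mod 10)] no forcing yet in column 1 (carry-in 0); G=2 is free and consistent — try it. So G=2.
Step 3. [col 1: G + G ≡ F (mod 10)] in column 1 we have G+G≡F with carry-in 0; given G=2 and digits 1,2 already taken and all letters distinct, that pins F to 4, so F=4.
Step 4. [col 2: P + F ≡ F (mod 10)] column 2: given F=4, carry-in 0, and digits 1,2,4 already taken and all letters distinct, P+F≡F (mod 10) forces P=0. So P=0.
Step 5. [col 3: F + S ≡ M (mod 10)] column 3 reads F+S+carry(0)=M with F=4, S=1; with digits 0,1,2,4 already taken and all letters distinct, the only value for M is 5, so M=5.
Step 6. [col 4: Z + S ≡ F (mod 10)] column 4 reads Z+S+carry(0)=F with S=1, F=4; with digits 0,1,2,4,5 already taken and all letters distinct, the only value for Z is 3 ⇒ Z=3.
Step 7. [col 5: Z + Y ≡ I (mod 10)] column 5 reads Z+Y+carry(0)=I with Z=3; with digits 0,1,2,3,4,5 already taken and all letters distinct, the only value for I is 9 ⇒ I=9.
Step 8. [col 5: Z + Y ≡ I (mod 10)] from column 5 (Z=3, I=9, carry-in 0, digits 0,1,2,3,4,5,9 already taken and all letters distinct): Y must equal 6 ⇒ Y=6.
Step 9. [col 6: W + W ≡ Y (mod 10)] column 6 reads W+W+carry(0)=Y with Y=6; with digits 0,1,2,3,4,5,6,9 already taken and all letters distinct, the only value for W is 8. So W=8.

Answer: F=4, G=2, I=9, M=5, P=0, S=1, W=8, Y=6, Z=3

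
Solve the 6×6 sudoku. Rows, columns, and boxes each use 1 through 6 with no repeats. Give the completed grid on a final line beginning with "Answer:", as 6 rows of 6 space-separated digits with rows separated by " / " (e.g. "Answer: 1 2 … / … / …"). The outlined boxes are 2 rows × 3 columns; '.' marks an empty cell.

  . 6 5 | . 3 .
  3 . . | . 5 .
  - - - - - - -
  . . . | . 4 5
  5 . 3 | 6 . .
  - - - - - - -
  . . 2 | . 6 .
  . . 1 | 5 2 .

Step 1. [r5c1∈{4}] r5c1 is down to just 4. So r5c1=4.
Step 2. [r4c5∈{1}] r4c5 is down to just 1 ⇒ r4c5=1.
Step 3. [r4c6∈{2}] nothing but 2 survives at r4c6, so r4c6=2.
Step 4. [r2c3∈{4}] r2c3's peers cover all but 4, so r2c3=4.
Step 5. [r1c4∈{1,2,4}] 4 has one home in col 4: r1c4 ⇒ r1c4=4.
Step 6. [r1c6∈{1}] nothing but 1 survives at r1c6. So r1c6=1.
Step 7. [r3c1∈{1,2,6}] col 1 places 1 nowhere but r3c1 ⇒ r3c1=1.
Step 8. [r5c6∈{3}] r5c6 has the single candidate 3, so r5c6=3.
Step 9. [r2c2∈{1,2}] across row 2, 1 lands solely at r2c2. So r2c2=1.
Step 10. [r6c2∈{3}] only 3 remains possible at r6c2 ⇒ r6c2=3.
Step 11. [r5c4∈{1}] r5c4's peers cover all but 1, so r5c4=1.
Step 12. [r2c6∈{6}] r2c6 has the single candidate 6. So r2c6=6.
Step 13. [r6c6∈{4}] only 4 remains possible at r6c6, so r6c6=4.
Step 14. [r6c1∈{6}] r6c1's peers cover all but 6 ⇒ r6c1=6.
Step 15. [r3c3∈{6}] only 6 remains possible at r3c3. So r3c3=6.
Step 16. [r2c4∈{2}] nothing but 2 survives at r2c4, so r2c4=2.
Step 17. [r1c1∈{2}] only 2 remains possible at r1c1, so r1c1=2.
Step 18. [r5c2∈{5}] r5c2 is down to just 5 ⇒ r5c2=5.
Step 19. [r3c4∈{3}] r3c4's peers cover all but 3. So r3c4=3.
Step 20. [r3c2∈{2}] r3c2 is down to just 2 ⇒ r3c2=2.
Step 21. [r4c2∈{4}] only 4 remains possible at r4c2. So r4c2=4.

Answer: 2 6 5 4 3 1 / 3 1 4 2 5 6 / 1 2 6 3 4 5 / 5 4 3 6 1 2 / 4 5 2 1 6 3 / 6 3 1 5 2 4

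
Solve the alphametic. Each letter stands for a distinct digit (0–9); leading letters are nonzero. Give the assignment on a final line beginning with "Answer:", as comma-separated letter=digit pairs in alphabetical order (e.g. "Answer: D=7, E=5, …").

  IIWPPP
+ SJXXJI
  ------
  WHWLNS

Step 1. [col 1: P + I ≡ S (mod 10)] P=4 is one option consistent with column 1 (P + I ≡ S (mod 10), carry-in 0) — take it. So P=4.
Step 2. [col 1: P + I ≡ S (mod 10)] several values work for I in column 1 (P + I ≡ S (mod 10), carry-in 0); try I=2 ⇒ I=2.
Step 3. [col 1: P + I ≡ S (mod 10)] from column 1 (P=4, I=2, carry-in 0, digits 2,4 already taken and all letters distinct): S must equal 6, so S=6.
Step 4. [col 2: P + J ≡ N (mod 10)] no forcing yet in column 2 (carry-in 0); N=1 is free and consistent — try it ⇒ N=1.
Step 5. [col 2: P + J ≡ N (mod 10)] column 2 reads P+J+carry(0)=N with P=4, N=1; with digits 1,2,4,6 already taken and all letters distinct, the only value for J is 7, so J=7.
Step 6. [col 3: P + X ≡ L (mod 10)] several values work for X in column 3 (P + X ≡ L (mod 10), carry-in 1); try X=0. So X=0.
Step 7. [col 3: P + X ≡ L (mod 10)] column 3: given P=4, X=0, carry-in 1, and digits 0,1,2,4,6,7 already taken and all letters distinct, P+X≡L (mod 10) forces L=5, so L=5.
Step 8. [col 4: W + X ≡ W (mod 10)] no forcing yet in column 4 (carry-in 0); W=8 is free and consistent — try it ⇒ W=8.
Step 9. [col 5: I + J ≡ H (mod 10)] in column 5 we have I+J≡H with carry-in 0; given I=2, J=7 and digits 0,1,2,4,5,6,7,8 already taken and all letters distinct, that pins H to 9, so H=9.

Answer: H=9, I=2, J=7, L=5, N=1, P=4, S=6, W=8, X=0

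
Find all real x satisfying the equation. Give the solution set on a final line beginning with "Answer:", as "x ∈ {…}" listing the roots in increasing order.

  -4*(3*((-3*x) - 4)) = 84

Step 1. [-4*(3*((-3*x) - 4)) = 84] -4·(inner) — divide through by -4 ⇒ div: 3*((-3*x) - 4) = -21.
Step 2. [3*((-3*x) - 4) = -21] divide by the outer 3. So div: (-3*x) - 4 = -7.
Step 3. [(-3*x) - 4 = -7] add 4: x sits inside (… - 4), so sub: -3*x = -3.
Step 4. [-3*x = -3] LHS = -3·(…); ÷-3 both sides, so div: x = 1.

Answer: x ∈ {1}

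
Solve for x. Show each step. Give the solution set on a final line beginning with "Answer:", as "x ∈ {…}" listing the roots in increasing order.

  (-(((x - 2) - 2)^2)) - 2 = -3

Step 1. [(-(((x - 2) - 2)^2)) - 2 = -3] -2 is outermost — add 2 both sides ⇒ sub: -(((x - 2) - 2)^2) = -1.
Step 2. [-(((x - 2) - 2)^2) = -1] leading − — multiply by −1, so neg: ((x - 2) - 2)^2 = 1.
Step 3. [((x - 2) - 2)^2 = 1] 1 ≥ 0, LHS is (·)² — take ±√. So sqrt: (x - 2) - 2 = 1 or -1.
Step 4. [(x - 2) - 2 = 1 or -1] peel the -2: add 2 from each side. So sub: x - 2 = 3 or 1.
Step 5. [x - 2 = 3 or 1] the outer -2 inverts by adding 2, so sub: x = 5 or 3.

Answer: x ∈ {3, 5}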